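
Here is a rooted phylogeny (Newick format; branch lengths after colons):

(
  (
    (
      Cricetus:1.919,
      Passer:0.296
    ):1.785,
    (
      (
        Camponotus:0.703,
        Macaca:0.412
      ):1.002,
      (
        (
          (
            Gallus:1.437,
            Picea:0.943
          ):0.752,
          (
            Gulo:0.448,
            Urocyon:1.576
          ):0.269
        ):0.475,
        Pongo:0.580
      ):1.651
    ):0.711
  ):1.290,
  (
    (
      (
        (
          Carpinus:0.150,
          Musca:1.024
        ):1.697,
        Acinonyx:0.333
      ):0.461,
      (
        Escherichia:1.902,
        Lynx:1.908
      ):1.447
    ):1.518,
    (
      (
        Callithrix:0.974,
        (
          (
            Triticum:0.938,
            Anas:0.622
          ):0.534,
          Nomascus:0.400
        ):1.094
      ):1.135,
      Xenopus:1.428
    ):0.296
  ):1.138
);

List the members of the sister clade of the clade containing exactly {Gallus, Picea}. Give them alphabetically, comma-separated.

Gulo, Urocyon

The clade containing exactly {Gallus, Picea} attaches to the tree at the node subtending ((Gallus,Picea),(Gulo,Urocyon)).
The other lineage descending from that same node — the sister group — is (Gulo,Urocyon); its 2 tips in alphabetical order are the answer.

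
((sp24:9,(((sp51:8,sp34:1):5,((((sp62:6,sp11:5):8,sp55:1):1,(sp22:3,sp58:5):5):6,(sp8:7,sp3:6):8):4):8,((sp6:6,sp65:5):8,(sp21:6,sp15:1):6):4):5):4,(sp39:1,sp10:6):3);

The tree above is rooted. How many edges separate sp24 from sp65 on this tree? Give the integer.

5

The MRCA of sp24 and sp65 is the node subtending (sp24,(((sp51,sp34),((((sp62,sp11),sp55),(sp22,sp58)),(sp8,sp3))),((sp6,sp65),(sp21,sp15)))).
From sp24 up to that node: 1 branch. From sp65 up to the same node: 4 branches. Total: 1 + 4 = 5.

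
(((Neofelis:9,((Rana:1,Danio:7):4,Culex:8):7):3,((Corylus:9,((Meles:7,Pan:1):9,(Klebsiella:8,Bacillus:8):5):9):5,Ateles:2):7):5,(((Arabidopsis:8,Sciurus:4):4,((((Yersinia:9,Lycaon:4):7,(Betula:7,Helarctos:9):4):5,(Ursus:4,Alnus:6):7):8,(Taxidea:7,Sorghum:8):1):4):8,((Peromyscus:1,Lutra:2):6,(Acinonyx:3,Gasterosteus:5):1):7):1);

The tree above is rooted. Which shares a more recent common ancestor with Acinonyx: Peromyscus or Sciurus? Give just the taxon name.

The MRCA of Acinonyx and Peromyscus subtends ((Peromyscus,Lutra),(Acinonyx,Gasterosteus)) (4 taxa).
The MRCA of Acinonyx and Sciurus subtends (((Arabidopsis,Sciurus),((((Yersinia,Lycaon),(Betula,Helarctos)),(Ursus,Alnus)),(Taxidea,Sorghum))),((Peromyscus,Lutra),(Acinonyx,Gasterosteus))) (14 taxa).
The first is nested inside the second, so Acinonyx shares a more recent common ancestor with Peromyscus.

Peromyscus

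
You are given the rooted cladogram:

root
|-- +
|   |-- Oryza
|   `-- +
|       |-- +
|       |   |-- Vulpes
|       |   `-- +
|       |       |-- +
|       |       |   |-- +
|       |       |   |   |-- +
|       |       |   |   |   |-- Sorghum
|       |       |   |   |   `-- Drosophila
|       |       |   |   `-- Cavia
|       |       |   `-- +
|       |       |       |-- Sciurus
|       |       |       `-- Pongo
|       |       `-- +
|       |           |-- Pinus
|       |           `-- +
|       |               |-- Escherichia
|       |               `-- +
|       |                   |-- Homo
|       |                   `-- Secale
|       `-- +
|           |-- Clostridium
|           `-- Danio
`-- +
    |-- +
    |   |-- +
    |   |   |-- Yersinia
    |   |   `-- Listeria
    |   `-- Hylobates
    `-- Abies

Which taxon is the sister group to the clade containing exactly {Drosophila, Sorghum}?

Cavia

The clade containing exactly {Drosophila, Sorghum} attaches to the tree at the node subtending ((Sorghum,Drosophila),Cavia).
The other lineage descending from that same node — the sister group — is the single tip Cavia.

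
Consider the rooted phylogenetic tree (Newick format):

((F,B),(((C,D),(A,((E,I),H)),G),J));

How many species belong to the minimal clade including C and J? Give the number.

8

The MRCA of C and J is the node subtending (((C,D),(A,((E,I),H)),G),J).
That clade contains 8 terminal taxa: A, C, D, E, G, H, I, J.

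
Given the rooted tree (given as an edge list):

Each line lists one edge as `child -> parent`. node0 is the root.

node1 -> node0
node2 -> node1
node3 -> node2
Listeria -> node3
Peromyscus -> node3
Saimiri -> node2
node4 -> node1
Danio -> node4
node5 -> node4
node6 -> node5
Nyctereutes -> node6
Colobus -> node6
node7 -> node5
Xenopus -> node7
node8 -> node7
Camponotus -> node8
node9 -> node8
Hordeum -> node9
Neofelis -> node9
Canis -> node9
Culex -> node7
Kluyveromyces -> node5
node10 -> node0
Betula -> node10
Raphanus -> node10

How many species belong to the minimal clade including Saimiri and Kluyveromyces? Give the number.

13

The MRCA of Saimiri and Kluyveromyces is the node subtending (((Listeria,Peromyscus),Saimiri),(Danio,((Nyctereutes,Colobus),(Xenopus,(Camponotus,(Hordeum,Neofelis,Canis)),Culex),Kluyveromyces))).
That clade contains 13 terminal taxa: Camponotus, Canis, Colobus, Culex, Danio, Hordeum, Kluyveromyces, Listeria, Neofelis, Nyctereutes, Peromyscus, Saimiri, Xenopus.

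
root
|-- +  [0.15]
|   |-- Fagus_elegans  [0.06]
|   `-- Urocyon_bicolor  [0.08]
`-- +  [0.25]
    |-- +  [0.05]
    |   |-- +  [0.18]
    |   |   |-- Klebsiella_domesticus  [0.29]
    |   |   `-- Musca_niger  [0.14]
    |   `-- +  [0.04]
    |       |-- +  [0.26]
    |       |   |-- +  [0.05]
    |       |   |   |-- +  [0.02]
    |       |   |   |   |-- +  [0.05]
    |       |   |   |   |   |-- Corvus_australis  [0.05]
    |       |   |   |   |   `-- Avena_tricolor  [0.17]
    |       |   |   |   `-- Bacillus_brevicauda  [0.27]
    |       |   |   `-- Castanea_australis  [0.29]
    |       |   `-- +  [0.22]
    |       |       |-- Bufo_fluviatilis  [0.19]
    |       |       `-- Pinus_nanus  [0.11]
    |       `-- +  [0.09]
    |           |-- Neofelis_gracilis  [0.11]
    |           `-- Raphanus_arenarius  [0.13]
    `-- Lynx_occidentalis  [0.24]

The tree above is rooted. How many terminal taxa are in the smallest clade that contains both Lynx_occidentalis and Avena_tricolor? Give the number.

11

The MRCA of Lynx_occidentalis and Avena_tricolor is the node subtending (((Klebsiella_domesticus,Musca_niger),(((((Corvus_australis,Avena_tricolor),Bacillus_brevicauda),Castanea_australis),(Bufo_fluviatilis,Pinus_nanus)),(Neofelis_gracilis,Raphanus_arenarius))),Lynx_occidentalis).
That clade contains 11 terminal taxa: Avena_tricolor, Bacillus_brevicauda, Bufo_fluviatilis, Castanea_australis, Corvus_australis, Klebsiella_domesticus, Lynx_occidentalis, Musca_niger, Neofelis_gracilis, Pinus_nanus, Raphanus_arenarius.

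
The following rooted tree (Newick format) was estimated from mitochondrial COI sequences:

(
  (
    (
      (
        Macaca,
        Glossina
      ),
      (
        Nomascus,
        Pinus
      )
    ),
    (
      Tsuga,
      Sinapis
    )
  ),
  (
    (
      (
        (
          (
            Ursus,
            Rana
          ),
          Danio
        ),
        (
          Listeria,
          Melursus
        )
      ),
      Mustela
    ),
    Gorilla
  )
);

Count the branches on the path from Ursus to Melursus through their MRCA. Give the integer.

5

The MRCA of Ursus and Melursus is the node subtending (((Ursus,Rana),Danio),(Listeria,Melursus)).
From Ursus up to that node: 3 branches. From Melursus up to the same node: 2 branches. Total: 3 + 2 = 5.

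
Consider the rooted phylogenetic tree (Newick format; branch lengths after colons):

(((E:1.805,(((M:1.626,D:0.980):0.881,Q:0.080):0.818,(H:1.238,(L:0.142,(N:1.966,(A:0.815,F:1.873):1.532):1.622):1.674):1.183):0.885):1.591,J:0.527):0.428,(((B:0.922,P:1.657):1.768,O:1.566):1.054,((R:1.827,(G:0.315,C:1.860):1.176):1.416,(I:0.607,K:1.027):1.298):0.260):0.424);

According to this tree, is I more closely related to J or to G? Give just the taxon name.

The MRCA of I and G subtends ((R,(G,C)),(I,K)) (5 taxa).
The MRCA of I and J is the root, subtending the entire tree (18 taxa).
The first is nested inside the second, so I shares a more recent common ancestor with G.

G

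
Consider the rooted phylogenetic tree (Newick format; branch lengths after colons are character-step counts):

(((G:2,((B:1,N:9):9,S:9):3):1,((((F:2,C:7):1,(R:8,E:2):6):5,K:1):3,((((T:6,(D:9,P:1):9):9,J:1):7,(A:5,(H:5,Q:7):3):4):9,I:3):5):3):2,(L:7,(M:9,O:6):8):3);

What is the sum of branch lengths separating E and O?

The path runs E → … → MRCA → … → O; the MRCA is the root of the tree.
Branch lengths along that path: 2 + 6 + 5 + 3 + 3 + 2 + 3 + 8 + 6 = 38.

38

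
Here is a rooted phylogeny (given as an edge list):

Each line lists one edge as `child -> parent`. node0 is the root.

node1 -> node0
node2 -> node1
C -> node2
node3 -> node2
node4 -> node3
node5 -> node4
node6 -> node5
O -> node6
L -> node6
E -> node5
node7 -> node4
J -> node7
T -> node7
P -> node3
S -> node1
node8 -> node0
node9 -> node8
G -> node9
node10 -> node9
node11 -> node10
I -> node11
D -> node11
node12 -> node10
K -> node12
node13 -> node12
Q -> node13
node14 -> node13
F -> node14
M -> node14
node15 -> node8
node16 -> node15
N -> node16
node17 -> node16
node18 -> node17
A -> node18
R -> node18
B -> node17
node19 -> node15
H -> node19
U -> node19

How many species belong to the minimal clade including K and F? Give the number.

4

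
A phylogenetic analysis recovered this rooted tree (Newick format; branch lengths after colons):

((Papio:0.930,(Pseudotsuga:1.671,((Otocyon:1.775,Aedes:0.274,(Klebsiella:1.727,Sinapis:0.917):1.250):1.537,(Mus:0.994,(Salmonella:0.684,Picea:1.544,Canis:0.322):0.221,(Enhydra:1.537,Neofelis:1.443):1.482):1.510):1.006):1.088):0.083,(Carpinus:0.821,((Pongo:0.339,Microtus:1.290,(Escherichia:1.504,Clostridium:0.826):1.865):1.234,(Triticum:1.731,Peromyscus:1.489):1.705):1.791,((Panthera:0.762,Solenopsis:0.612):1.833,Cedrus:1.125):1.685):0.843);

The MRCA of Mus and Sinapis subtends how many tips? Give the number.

10

The MRCA of Mus and Sinapis is the node subtending ((Otocyon,Aedes,(Klebsiella,Sinapis)),(Mus,(Salmonella,Picea,Canis),(Enhydra,Neofelis))).
That clade contains 10 terminal taxa: Aedes, Canis, Enhydra, Klebsiella, Mus, Neofelis, Otocyon, Picea, Salmonella, Sinapis.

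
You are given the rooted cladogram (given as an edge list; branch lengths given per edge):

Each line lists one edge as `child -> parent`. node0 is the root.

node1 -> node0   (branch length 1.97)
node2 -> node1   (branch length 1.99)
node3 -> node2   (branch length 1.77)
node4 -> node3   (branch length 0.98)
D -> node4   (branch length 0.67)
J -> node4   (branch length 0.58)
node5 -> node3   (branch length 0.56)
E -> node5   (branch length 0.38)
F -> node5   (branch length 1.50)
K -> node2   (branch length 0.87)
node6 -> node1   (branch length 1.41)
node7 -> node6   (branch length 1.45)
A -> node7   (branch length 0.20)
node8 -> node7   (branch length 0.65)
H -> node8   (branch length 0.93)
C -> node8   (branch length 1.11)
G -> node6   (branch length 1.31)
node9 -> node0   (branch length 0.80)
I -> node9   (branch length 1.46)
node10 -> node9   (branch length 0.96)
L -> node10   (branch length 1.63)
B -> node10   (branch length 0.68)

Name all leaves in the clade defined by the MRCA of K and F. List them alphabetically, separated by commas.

D, E, F, J, K

Tracing K: it sits inside (((D,J),(E,F)),K).
Tracing F: it sits inside (E,F).
The smallest clade enclosing both is (((D,J),(E,F)),K); the answer is its 5 terminal taxa in alphabetical order.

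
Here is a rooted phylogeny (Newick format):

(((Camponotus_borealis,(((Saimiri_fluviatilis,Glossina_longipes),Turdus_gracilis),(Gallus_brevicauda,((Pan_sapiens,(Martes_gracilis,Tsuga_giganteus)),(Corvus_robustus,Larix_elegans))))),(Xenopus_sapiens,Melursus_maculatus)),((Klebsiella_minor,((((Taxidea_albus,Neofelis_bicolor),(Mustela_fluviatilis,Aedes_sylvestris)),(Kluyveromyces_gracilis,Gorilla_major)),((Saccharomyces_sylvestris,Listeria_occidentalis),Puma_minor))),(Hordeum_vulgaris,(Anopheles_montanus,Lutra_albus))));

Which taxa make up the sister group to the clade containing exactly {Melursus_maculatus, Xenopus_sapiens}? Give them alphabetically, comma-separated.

The clade containing exactly {Melursus_maculatus, Xenopus_sapiens} attaches to the tree at the node subtending ((Camponotus_borealis,(((Saimiri_fluviatilis,Glossina_longipes),Turdus_gracilis),(Gallus_brevicauda,((Pan_sapiens,(Martes_gracilis,Tsuga_giganteus)),(Corvus_robustus,Larix_elegans))))),(Xenopus_sapiens,Melursus_maculatus)).
The other lineage descending from that same node — the sister group — is (Camponotus_borealis,(((Saimiri_fluviatilis,Glossina_longipes),Turdus_gracilis),(Gallus_brevicauda,((Pan_sapiens,(Martes_gracilis,Tsuga_giganteus)),(Corvus_robustus,Larix_elegans))))); its 10 tips in alphabetical order are the answer.

Camponotus_borealis, Corvus_robustus, Gallus_brevicauda, Glossina_longipes, Larix_elegans, Martes_gracilis, Pan_sapiens, Saimiri_fluviatilis, Tsuga_giganteus, Turdus_gracilis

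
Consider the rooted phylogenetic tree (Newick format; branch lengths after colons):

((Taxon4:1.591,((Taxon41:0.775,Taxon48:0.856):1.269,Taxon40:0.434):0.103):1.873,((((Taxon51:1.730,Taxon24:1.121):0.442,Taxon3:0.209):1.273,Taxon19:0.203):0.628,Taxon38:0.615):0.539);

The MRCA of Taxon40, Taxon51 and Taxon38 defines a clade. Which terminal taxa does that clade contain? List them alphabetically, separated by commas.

Tracing Taxon40: it sits inside ((Taxon41,Taxon48),Taxon40).
Tracing Taxon51: it sits inside (Taxon51,Taxon24).
Tracing Taxon38: it sits inside ((((Taxon51,Taxon24),Taxon3),Taxon19),Taxon38).
The smallest clade enclosing all 3 is the whole tree (their MRCA is the root), so the answer is all 9 tips in alphabetical order.

Taxon19, Taxon24, Taxon3, Taxon38, Taxon4, Taxon40, Taxon41, Taxon48, Taxon51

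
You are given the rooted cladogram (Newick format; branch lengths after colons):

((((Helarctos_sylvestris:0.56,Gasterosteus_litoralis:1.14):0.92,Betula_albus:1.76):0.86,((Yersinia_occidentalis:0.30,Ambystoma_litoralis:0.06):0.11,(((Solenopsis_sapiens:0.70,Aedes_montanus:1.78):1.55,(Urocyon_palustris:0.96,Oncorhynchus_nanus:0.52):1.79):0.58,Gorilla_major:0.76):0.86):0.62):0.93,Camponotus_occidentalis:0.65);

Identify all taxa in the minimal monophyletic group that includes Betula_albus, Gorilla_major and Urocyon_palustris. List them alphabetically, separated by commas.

Aedes_montanus, Ambystoma_litoralis, Betula_albus, Gasterosteus_litoralis, Gorilla_major, Helarctos_sylvestris, Oncorhynchus_nanus, Solenopsis_sapiens, Urocyon_palustris, Yersinia_occidentalis

Tracing Betula_albus: it sits inside ((Helarctos_sylvestris,Gasterosteus_litoralis),Betula_albus).
Tracing Gorilla_major: it sits inside (((Solenopsis_sapiens,Aedes_montanus),(Urocyon_palustris,Oncorhynchus_nanus)),Gorilla_major).
Tracing Urocyon_palustris: it sits inside (Urocyon_palustris,Oncorhynchus_nanus).
The smallest clade enclosing all 3 is (((Helarctos_sylvestris,Gasterosteus_litoralis),Betula_albus),((Yersinia_occidentalis,Ambystoma_litoralis),(((Solenopsis_sapiens,Aedes_montanus),(Urocyon_palustris,Oncorhynchus_nanus)),Gorilla_major))); the answer is its 10 terminal taxa in alphabetical order.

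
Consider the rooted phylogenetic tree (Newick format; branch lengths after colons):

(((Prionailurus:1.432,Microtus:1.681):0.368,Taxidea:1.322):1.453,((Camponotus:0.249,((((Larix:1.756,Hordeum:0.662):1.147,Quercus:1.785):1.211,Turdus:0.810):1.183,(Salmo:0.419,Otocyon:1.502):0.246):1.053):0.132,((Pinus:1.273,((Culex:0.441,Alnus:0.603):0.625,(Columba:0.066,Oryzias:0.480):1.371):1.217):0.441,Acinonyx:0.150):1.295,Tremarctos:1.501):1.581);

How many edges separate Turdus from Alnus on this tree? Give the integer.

9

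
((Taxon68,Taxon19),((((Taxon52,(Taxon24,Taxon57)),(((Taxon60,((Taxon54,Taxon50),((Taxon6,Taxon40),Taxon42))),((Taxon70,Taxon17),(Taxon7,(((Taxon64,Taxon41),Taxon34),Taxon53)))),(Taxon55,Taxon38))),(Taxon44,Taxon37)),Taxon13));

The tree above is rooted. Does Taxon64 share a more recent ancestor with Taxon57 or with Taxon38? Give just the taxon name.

Taxon38

The MRCA of Taxon64 and Taxon38 subtends (((Taxon60,((Taxon54,Taxon50),((Taxon6,Taxon40),Taxon42))),((Taxon70,Taxon17),(Taxon7,(((Taxon64,Taxon41),Taxon34),Taxon53)))),(Taxon55,Taxon38)) (15 taxa).
The MRCA of Taxon64 and Taxon57 subtends ((Taxon52,(Taxon24,Taxon57)),(((Taxon60,((Taxon54,Taxon50),((Taxon6,Taxon40),Taxon42))),((Taxon70,Taxon17),(Taxon7,(((Taxon64,Taxon41),Taxon34),Taxon53)))),(Taxon55,Taxon38))) (18 taxa).
The first is nested inside the second, so Taxon64 shares a more recent common ancestor with Taxon38.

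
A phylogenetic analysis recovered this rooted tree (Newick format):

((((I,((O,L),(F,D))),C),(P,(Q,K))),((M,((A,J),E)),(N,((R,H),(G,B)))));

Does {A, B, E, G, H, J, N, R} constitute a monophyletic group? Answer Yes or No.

No

The MRCA of the listed taxa subtends ((M,((A,J),E)),(N,((R,H),(G,B)))).
That clade also contains M, which is not in the proposed group, so the group is not monophyletic.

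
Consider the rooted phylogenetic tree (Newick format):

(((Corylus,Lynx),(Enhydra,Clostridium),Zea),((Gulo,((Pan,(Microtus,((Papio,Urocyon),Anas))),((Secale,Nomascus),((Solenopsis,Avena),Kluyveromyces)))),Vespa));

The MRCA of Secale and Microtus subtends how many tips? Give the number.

The MRCA of Secale and Microtus is the node subtending ((Pan,(Microtus,((Papio,Urocyon),Anas))),((Secale,Nomascus),((Solenopsis,Avena),Kluyveromyces))).
That clade contains 10 terminal taxa: Anas, Avena, Kluyveromyces, Microtus, Nomascus, Pan, Papio, Secale, Solenopsis, Urocyon.

10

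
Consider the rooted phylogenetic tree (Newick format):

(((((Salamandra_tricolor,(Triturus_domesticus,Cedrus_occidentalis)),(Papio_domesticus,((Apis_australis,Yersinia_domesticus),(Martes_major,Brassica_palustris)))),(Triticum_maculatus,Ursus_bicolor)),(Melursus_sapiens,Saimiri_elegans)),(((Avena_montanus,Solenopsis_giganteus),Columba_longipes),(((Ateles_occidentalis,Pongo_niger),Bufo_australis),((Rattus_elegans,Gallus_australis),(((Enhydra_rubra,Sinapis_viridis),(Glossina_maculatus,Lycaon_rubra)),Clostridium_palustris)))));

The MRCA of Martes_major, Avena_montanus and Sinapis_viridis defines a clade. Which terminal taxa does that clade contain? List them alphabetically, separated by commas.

Tracing Martes_major: it sits inside (Martes_major,Brassica_palustris).
Tracing Avena_montanus: it sits inside (Avena_montanus,Solenopsis_giganteus).
Tracing Sinapis_viridis: it sits inside (Enhydra_rubra,Sinapis_viridis).
The smallest clade enclosing all 3 is the whole tree (their MRCA is the root), so the answer is all 25 tips in alphabetical order.

Apis_australis, Ateles_occidentalis, Avena_montanus, Brassica_palustris, Bufo_australis, Cedrus_occidentalis, Clostridium_palustris, Columba_longipes, Enhydra_rubra, Gallus_australis, Glossina_maculatus, Lycaon_rubra, Martes_major, Melursus_sapiens, Papio_domesticus, Pongo_niger, Rattus_elegans, Saimiri_elegans, Salamandra_tricolor, Sinapis_viridis, Solenopsis_giganteus, Triticum_maculatus, Triturus_domesticus, Ursus_bicolor, Yersinia_domesticus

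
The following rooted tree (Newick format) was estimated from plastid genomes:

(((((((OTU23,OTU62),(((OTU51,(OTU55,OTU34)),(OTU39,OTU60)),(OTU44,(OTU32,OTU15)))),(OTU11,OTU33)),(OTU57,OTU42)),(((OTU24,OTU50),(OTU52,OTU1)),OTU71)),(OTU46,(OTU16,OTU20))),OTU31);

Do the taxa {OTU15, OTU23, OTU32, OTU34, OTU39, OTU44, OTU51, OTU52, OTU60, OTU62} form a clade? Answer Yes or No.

The MRCA of the listed taxa subtends (((((OTU23,OTU62),(((OTU51,(OTU55,OTU34)),(OTU39,OTU60)),(OTU44,(OTU32,OTU15)))),(OTU11,OTU33)),(OTU57,OTU42)),(((OTU24,OTU50),(OTU52,OTU1)),OTU71)).
That clade also contains OTU1, OTU11, OTU24, OTU33, OTU42, OTU50, OTU55, OTU57, OTU71, which are not in the proposed group, so the group is not monophyletic.

No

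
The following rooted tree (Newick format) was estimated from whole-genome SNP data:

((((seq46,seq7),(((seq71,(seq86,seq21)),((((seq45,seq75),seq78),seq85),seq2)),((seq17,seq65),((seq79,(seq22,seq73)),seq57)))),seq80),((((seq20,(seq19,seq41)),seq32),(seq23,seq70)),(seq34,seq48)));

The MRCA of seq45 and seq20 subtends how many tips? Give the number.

25

The MRCA of seq45 and seq20 is the root, so the clade is the entire tree.
That clade contains 25 terminal taxa: seq17, seq19, seq2, seq20, seq21, seq22, seq23, seq32, seq34, seq41, seq45, seq46, seq48, seq57, seq65, seq7, seq70, seq71, seq73, seq75, seq78, seq79, seq80, seq85, seq86.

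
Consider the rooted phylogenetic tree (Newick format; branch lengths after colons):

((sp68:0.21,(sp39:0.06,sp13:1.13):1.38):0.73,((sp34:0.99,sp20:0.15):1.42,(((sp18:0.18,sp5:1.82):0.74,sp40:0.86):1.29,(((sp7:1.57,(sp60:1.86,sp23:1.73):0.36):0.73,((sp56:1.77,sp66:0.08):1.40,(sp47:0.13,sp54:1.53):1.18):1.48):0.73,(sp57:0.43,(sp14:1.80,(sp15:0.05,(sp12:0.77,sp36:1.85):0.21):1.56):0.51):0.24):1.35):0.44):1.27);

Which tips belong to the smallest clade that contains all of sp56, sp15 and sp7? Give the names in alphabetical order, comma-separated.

Tracing sp56: it sits inside (sp56,sp66).
Tracing sp15: it sits inside (sp15,(sp12,sp36)).
Tracing sp7: it sits inside (sp7,(sp60,sp23)).
The smallest clade enclosing all 3 is (((sp7,(sp60,sp23)),((sp56,sp66),(sp47,sp54))),(sp57,(sp14,(sp15,(sp12,sp36))))); the answer is its 12 terminal taxa in alphabetical order.

sp12, sp14, sp15, sp23, sp36, sp47, sp54, sp56, sp57, sp60, sp66, sp7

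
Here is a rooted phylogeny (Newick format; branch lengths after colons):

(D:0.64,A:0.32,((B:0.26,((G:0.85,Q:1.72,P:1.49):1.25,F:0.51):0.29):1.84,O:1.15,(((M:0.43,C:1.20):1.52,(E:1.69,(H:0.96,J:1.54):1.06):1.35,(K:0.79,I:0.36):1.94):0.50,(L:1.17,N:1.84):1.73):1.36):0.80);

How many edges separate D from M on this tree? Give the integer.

6

The MRCA of D and M is the root of the tree.
From D up to that node: 1 branch. From M up to the same node: 5 branches. Total: 1 + 5 = 6.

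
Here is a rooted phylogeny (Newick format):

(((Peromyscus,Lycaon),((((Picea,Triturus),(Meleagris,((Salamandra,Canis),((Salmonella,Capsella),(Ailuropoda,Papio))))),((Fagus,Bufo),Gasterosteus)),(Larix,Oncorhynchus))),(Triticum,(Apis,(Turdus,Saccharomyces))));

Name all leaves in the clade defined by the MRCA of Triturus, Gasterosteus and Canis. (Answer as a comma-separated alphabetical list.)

Ailuropoda, Bufo, Canis, Capsella, Fagus, Gasterosteus, Meleagris, Papio, Picea, Salamandra, Salmonella, Triturus

Tracing Triturus: it sits inside (Picea,Triturus).
Tracing Gasterosteus: it sits inside ((Fagus,Bufo),Gasterosteus).
Tracing Canis: it sits inside (Salamandra,Canis).
The smallest clade enclosing all 3 is (((Picea,Triturus),(Meleagris,((Salamandra,Canis),((Salmonella,Capsella),(Ailuropoda,Papio))))),((Fagus,Bufo),Gasterosteus)); the answer is its 12 terminal taxa in alphabetical order.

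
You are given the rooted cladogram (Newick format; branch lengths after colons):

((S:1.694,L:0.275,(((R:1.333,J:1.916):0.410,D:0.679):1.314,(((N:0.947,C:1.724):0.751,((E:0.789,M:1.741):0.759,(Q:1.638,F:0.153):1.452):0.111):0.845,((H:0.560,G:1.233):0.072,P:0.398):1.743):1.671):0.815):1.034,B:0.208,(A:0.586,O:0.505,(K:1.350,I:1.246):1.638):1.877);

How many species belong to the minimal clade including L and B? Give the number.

19

The MRCA of L and B is the root, so the clade is the entire tree.
That clade contains 19 terminal taxa: A, B, C, D, E, F, G, H, I, J, K, L, M, N, O, P, Q, R, S.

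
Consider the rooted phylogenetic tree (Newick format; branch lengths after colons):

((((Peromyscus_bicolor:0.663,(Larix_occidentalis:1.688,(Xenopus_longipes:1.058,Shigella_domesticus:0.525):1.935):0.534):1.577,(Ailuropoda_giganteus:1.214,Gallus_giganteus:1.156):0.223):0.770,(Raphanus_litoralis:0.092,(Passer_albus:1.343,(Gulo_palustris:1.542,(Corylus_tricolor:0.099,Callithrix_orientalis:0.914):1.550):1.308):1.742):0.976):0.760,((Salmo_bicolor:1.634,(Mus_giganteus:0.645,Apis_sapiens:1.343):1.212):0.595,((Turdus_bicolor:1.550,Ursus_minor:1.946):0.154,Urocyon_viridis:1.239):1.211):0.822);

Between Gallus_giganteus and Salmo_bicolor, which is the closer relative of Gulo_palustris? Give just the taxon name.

Gallus_giganteus

The MRCA of Gulo_palustris and Gallus_giganteus subtends (((Peromyscus_bicolor,(Larix_occidentalis,(Xenopus_longipes,Shigella_domesticus))),(Ailuropoda_giganteus,Gallus_giganteus)),(Raphanus_litoralis,(Passer_albus,(Gulo_palustris,(Corylus_tricolor,Callithrix_orientalis))))) (11 taxa).
The MRCA of Gulo_palustris and Salmo_bicolor is the root, subtending the entire tree (17 taxa).
The first is nested inside the second, so Gulo_palustris shares a more recent common ancestor with Gallus_giganteus.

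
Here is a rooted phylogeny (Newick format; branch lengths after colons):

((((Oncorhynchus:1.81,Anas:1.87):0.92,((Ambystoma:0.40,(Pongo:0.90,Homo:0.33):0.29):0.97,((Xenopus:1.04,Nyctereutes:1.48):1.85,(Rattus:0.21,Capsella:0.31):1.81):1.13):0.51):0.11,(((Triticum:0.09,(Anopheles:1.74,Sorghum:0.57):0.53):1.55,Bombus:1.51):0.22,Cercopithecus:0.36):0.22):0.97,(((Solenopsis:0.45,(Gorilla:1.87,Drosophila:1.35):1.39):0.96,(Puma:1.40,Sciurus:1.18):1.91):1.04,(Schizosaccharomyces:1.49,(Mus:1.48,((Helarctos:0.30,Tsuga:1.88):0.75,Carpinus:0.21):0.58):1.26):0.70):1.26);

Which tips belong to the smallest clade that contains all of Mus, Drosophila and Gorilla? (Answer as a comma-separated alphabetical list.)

Carpinus, Drosophila, Gorilla, Helarctos, Mus, Puma, Schizosaccharomyces, Sciurus, Solenopsis, Tsuga

Tracing Mus: it sits inside (Mus,((Helarctos,Tsuga),Carpinus)).
Tracing Drosophila: it sits inside (Gorilla,Drosophila).
Tracing Gorilla: it sits inside (Gorilla,Drosophila).
The smallest clade enclosing all 3 is (((Solenopsis,(Gorilla,Drosophila)),(Puma,Sciurus)),(Schizosaccharomyces,(Mus,((Helarctos,Tsuga),Carpinus)))); the answer is its 10 terminal taxa in alphabetical order.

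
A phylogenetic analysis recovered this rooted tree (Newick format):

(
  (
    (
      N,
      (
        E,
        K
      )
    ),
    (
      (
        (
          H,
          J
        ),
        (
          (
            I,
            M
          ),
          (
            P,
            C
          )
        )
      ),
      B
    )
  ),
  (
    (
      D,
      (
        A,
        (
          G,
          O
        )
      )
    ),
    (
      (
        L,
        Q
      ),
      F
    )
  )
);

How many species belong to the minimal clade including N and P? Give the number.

10

The MRCA of N and P is the node subtending ((N,(E,K)),(((H,J),((I,M),(P,C))),B)).
That clade contains 10 terminal taxa: B, C, E, H, I, J, K, M, N, P.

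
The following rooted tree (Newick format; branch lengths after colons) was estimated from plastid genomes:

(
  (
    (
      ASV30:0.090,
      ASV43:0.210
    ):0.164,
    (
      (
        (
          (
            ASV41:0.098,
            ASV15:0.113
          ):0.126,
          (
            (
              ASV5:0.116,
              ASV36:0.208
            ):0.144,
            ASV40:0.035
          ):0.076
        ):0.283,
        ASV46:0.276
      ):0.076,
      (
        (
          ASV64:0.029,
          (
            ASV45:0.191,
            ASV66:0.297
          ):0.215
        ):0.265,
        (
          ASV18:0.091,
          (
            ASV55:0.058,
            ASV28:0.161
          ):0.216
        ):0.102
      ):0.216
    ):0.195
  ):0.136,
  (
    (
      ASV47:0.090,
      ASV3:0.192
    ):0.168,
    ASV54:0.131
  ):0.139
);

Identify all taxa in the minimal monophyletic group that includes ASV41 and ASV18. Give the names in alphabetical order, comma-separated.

ASV15, ASV18, ASV28, ASV36, ASV40, ASV41, ASV45, ASV46, ASV5, ASV55, ASV64, ASV66

Tracing ASV41: it sits inside (ASV41,ASV15).
Tracing ASV18: it sits inside (ASV18,(ASV55,ASV28)).
The smallest clade enclosing both is ((((ASV41,ASV15),((ASV5,ASV36),ASV40)),ASV46),((ASV64,(ASV45,ASV66)),(ASV18,(ASV55,ASV28)))); the answer is its 12 terminal taxa in alphabetical order.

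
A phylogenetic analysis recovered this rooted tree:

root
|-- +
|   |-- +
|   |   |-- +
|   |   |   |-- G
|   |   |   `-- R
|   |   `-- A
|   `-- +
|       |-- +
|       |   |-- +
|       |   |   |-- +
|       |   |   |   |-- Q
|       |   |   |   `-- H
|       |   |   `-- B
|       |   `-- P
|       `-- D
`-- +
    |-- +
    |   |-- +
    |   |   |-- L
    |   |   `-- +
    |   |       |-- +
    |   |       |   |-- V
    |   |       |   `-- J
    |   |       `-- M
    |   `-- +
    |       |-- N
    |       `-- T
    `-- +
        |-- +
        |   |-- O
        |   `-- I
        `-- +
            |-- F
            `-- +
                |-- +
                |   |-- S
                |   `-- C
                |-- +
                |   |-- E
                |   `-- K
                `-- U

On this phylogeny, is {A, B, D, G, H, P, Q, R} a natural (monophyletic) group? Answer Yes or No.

The most recent common ancestor of these taxa subtends (((G,R),A),((((Q,H),B),P),D)).
That clade has exactly 8 tips — every listed taxon and nothing else — so the group is monophyletic.

Yes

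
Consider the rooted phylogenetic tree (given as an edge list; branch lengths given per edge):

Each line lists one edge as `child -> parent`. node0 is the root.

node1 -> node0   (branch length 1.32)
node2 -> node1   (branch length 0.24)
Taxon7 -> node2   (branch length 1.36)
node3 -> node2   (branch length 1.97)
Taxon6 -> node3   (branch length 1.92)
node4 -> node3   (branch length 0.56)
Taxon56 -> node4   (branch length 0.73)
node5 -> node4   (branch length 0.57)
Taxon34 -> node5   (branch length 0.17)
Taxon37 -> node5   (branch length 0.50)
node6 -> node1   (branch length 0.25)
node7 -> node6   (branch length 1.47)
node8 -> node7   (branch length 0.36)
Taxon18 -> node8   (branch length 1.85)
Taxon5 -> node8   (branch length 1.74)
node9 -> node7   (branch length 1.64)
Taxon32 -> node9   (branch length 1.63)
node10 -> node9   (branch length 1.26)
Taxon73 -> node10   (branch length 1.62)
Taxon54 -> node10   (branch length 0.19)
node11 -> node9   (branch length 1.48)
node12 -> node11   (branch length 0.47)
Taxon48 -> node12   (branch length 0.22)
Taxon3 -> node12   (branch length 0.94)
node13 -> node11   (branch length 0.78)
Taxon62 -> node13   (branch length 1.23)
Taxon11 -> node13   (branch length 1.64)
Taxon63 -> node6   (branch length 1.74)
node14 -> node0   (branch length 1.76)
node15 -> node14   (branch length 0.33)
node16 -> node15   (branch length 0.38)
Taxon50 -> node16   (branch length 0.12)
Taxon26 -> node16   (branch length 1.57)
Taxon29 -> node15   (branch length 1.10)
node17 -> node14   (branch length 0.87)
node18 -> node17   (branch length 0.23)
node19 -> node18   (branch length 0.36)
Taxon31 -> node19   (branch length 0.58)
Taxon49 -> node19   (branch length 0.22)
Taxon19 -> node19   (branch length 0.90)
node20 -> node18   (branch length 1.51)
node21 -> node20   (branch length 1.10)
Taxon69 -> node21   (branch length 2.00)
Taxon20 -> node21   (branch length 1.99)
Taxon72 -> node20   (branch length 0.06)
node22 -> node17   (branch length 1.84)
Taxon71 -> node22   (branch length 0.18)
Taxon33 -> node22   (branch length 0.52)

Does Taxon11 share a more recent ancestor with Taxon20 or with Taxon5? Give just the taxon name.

Taxon5

The MRCA of Taxon11 and Taxon5 subtends ((Taxon18,Taxon5),(Taxon32,(Taxon73,Taxon54),((Taxon48,Taxon3),(Taxon62,Taxon11)))) (9 taxa).
The MRCA of Taxon11 and Taxon20 is the root, subtending the entire tree (26 taxa).
The first is nested inside the second, so Taxon11 shares a more recent common ancestor with Taxon5.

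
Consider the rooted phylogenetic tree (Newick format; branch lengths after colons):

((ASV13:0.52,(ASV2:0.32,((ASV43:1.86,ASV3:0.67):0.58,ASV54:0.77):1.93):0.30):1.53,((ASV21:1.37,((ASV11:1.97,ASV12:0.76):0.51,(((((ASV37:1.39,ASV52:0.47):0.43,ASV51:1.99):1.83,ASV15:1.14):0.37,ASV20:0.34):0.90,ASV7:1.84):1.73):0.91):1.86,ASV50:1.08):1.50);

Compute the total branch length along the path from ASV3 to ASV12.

10.55

The path runs ASV3 → … → MRCA → … → ASV12; the MRCA is the root of the tree.
Branch lengths along that path: 0.67 + 0.58 + 1.93 + 0.30 + 1.53 + 1.50 + 1.86 + 0.91 + 0.51 + 0.76 = 10.55.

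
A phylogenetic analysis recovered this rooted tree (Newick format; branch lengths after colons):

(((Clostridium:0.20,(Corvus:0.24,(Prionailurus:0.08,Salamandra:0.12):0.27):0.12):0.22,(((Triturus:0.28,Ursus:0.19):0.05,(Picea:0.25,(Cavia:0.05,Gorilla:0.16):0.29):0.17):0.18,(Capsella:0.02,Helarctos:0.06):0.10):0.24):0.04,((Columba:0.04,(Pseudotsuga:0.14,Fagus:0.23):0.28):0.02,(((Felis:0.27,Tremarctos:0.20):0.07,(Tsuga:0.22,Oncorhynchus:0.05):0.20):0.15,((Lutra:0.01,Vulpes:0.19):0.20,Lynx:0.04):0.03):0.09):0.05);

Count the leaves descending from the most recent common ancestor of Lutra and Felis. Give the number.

7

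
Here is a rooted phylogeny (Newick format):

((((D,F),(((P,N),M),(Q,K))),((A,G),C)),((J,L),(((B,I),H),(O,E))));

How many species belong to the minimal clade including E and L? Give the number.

7

The MRCA of E and L is the node subtending ((J,L),(((B,I),H),(O,E))).
That clade contains 7 terminal taxa: B, E, H, I, J, L, O.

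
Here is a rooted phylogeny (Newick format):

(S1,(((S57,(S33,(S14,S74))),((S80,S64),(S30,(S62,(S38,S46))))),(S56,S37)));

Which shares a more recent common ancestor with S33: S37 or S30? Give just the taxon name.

S30

The MRCA of S33 and S30 subtends ((S57,(S33,(S14,S74))),((S80,S64),(S30,(S62,(S38,S46))))) (10 taxa).
The MRCA of S33 and S37 subtends (((S57,(S33,(S14,S74))),((S80,S64),(S30,(S62,(S38,S46))))),(S56,S37)) (12 taxa).
The first is nested inside the second, so S33 shares a more recent common ancestor with S30.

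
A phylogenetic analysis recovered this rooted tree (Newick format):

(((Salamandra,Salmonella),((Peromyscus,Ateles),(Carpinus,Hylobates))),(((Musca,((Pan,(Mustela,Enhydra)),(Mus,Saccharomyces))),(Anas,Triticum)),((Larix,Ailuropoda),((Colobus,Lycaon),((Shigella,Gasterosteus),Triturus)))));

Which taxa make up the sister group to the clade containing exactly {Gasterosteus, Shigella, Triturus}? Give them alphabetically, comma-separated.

The clade containing exactly {Gasterosteus, Shigella, Triturus} attaches to the tree at the node subtending ((Colobus,Lycaon),((Shigella,Gasterosteus),Triturus)).
The other lineage descending from that same node — the sister group — is (Colobus,Lycaon); its 2 tips in alphabetical order are the answer.

Colobus, Lycaon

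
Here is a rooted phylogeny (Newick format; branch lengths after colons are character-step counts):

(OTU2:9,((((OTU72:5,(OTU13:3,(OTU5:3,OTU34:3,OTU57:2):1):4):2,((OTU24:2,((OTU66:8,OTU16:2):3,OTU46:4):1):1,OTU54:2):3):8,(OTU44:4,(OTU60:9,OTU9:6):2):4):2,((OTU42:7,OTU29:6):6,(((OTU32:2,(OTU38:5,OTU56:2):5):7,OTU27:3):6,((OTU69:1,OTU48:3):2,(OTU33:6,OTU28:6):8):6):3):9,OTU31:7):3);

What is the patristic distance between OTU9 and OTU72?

The path runs OTU9 → … → MRCA → … → OTU72; the MRCA is the node subtending (((OTU72,(OTU13,(OTU5,OTU34,OTU57))),((OTU24,((OTU66,OTU16),OTU46)),OTU54)),(OTU44,(OTU60,OTU9))).
Branch lengths along that path: 6 + 2 + 4 + 8 + 2 + 5 = 27.

27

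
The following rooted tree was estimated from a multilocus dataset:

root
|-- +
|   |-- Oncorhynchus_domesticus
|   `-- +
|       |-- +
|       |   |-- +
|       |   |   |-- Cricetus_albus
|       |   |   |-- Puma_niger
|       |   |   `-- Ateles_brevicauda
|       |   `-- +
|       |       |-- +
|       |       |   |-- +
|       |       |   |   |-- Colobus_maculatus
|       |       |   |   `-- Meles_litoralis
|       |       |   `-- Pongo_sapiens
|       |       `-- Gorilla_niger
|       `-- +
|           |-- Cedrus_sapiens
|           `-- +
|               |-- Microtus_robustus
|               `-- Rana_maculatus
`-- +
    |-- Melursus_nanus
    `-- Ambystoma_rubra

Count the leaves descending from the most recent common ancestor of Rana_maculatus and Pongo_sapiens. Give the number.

The MRCA of Rana_maculatus and Pongo_sapiens is the node subtending (((Cricetus_albus,Puma_niger,Ateles_brevicauda),(((Colobus_maculatus,Meles_litoralis),Pongo_sapiens),Gorilla_niger)),(Cedrus_sapiens,(Microtus_robustus,Rana_maculatus))).
That clade contains 10 terminal taxa: Ateles_brevicauda, Cedrus_sapiens, Colobus_maculatus, Cricetus_albus, Gorilla_niger, Meles_litoralis, Microtus_robustus, Pongo_sapiens, Puma_niger, Rana_maculatus.

10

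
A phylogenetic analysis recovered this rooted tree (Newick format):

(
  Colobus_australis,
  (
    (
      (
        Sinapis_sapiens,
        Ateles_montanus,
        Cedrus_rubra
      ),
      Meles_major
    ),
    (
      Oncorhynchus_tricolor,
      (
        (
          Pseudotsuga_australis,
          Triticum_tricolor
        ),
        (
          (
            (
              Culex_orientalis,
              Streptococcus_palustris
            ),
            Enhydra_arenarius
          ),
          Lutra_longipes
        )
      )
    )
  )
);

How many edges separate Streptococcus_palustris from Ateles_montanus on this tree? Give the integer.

9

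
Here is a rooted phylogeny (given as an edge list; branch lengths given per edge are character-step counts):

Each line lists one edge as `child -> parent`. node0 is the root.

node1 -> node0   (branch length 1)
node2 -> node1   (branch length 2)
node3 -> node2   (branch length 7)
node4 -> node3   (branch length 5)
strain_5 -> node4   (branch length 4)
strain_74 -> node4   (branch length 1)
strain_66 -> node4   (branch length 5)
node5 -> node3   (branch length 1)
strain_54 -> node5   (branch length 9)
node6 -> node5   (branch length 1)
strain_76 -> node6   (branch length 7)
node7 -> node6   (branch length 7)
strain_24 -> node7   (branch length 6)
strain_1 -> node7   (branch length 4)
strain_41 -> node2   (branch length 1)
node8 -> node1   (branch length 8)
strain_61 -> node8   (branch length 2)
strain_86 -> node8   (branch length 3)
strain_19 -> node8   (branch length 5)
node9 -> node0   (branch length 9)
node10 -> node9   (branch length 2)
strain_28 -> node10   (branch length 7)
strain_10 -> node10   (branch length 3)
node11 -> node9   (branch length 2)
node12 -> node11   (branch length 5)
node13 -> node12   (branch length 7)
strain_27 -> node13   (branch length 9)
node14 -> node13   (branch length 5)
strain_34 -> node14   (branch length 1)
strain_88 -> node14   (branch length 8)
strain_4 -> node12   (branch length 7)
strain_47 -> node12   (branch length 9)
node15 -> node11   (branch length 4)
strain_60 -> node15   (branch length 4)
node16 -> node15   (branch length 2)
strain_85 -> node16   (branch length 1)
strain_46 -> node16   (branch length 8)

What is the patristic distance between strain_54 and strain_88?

56

The path runs strain_54 → … → MRCA → … → strain_88; the MRCA is the root of the tree.
Branch lengths along that path: 9 + 1 + 7 + 2 + 1 + 9 + 2 + 5 + 7 + 5 + 8 = 56.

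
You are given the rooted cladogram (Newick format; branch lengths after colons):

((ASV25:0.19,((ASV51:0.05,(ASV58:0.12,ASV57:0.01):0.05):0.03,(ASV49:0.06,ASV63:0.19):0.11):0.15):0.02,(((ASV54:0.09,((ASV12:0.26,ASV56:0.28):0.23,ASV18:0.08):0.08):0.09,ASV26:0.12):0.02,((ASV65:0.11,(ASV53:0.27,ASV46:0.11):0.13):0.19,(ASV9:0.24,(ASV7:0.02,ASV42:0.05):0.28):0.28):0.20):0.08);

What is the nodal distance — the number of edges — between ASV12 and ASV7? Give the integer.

The MRCA of ASV12 and ASV7 is the node subtending (((ASV54,((ASV12,ASV56),ASV18)),ASV26),((ASV65,(ASV53,ASV46)),(ASV9,(ASV7,ASV42)))).
From ASV12 up to that node: 5 branches. From ASV7 up to the same node: 4 branches. Total: 5 + 4 = 9.

9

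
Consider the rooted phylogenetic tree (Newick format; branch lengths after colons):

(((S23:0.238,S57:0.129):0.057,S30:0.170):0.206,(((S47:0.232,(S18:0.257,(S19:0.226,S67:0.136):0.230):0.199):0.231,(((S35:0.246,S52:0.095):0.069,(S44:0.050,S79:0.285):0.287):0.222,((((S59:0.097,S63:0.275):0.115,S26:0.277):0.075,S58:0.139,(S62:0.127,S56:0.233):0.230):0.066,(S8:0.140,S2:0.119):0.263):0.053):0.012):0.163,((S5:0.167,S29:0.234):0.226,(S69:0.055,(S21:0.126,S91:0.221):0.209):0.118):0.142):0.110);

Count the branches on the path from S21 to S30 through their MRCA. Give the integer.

The MRCA of S21 and S30 is the root of the tree.
From S21 up to that node: 5 branches. From S30 up to the same node: 2 branches. Total: 5 + 2 = 7.

7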